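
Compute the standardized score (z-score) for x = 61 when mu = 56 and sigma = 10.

0.5

Step 1: Recall the z-score formula: z = (x - mu) / sigma
Step 2: Substitute values: z = (61 - 56) / 10
Step 3: z = 5 / 10 = 0.5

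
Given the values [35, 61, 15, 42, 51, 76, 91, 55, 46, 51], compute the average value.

52.3

Step 1: Sum all values: 35 + 61 + 15 + 42 + 51 + 76 + 91 + 55 + 46 + 51 = 523
Step 2: Count the number of values: n = 10
Step 3: Mean = sum / n = 523 / 10 = 52.3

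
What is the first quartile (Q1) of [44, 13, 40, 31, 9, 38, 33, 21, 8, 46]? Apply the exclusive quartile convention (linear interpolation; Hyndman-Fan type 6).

12

Step 1: Sort the data: [8, 9, 13, 21, 31, 33, 38, 40, 44, 46]
Step 2: n = 10
Step 3: Using the exclusive quartile method:
  Q1 = 12
  Q2 (median) = 32
  Q3 = 41
  IQR = Q3 - Q1 = 41 - 12 = 29
Step 4: Q1 = 12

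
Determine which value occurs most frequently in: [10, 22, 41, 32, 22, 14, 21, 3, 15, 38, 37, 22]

22

Step 1: Count the frequency of each value:
  3: appears 1 time(s)
  10: appears 1 time(s)
  14: appears 1 time(s)
  15: appears 1 time(s)
  21: appears 1 time(s)
  22: appears 3 time(s)
  32: appears 1 time(s)
  37: appears 1 time(s)
  38: appears 1 time(s)
  41: appears 1 time(s)
Step 2: The value 22 appears most frequently (3 times).
Step 3: Mode = 22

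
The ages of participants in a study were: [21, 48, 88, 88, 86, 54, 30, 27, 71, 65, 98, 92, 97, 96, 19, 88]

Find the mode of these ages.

88

Step 1: Count the frequency of each value:
  19: appears 1 time(s)
  21: appears 1 time(s)
  27: appears 1 time(s)
  30: appears 1 time(s)
  48: appears 1 time(s)
  54: appears 1 time(s)
  65: appears 1 time(s)
  71: appears 1 time(s)
  86: appears 1 time(s)
  88: appears 3 time(s)
  92: appears 1 time(s)
  96: appears 1 time(s)
  97: appears 1 time(s)
  98: appears 1 time(s)
Step 2: The value 88 appears most frequently (3 times).
Step 3: Mode = 88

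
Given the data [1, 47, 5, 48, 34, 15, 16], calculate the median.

16

Step 1: Sort the data in ascending order: [1, 5, 15, 16, 34, 47, 48]
Step 2: The number of values is n = 7.
Step 3: Since n is odd, the median is the middle value at position 4: 16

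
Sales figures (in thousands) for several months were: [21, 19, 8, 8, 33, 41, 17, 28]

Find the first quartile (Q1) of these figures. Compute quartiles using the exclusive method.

10.25

Step 1: Sort the data: [8, 8, 17, 19, 21, 28, 33, 41]
Step 2: n = 8
Step 3: Using the exclusive quartile method:
  Q1 = 10.25
  Q2 (median) = 20
  Q3 = 31.75
  IQR = Q3 - Q1 = 31.75 - 10.25 = 21.5
Step 4: Q1 = 10.25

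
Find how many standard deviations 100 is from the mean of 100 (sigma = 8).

0

Step 1: Recall the z-score formula: z = (x - mu) / sigma
Step 2: Substitute values: z = (100 - 100) / 8
Step 3: z = 0 / 8 = 0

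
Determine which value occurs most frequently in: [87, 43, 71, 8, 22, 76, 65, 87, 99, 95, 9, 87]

87

Step 1: Count the frequency of each value:
  8: appears 1 time(s)
  9: appears 1 time(s)
  22: appears 1 time(s)
  43: appears 1 time(s)
  65: appears 1 time(s)
  71: appears 1 time(s)
  76: appears 1 time(s)
  87: appears 3 time(s)
  95: appears 1 time(s)
  99: appears 1 time(s)
Step 2: The value 87 appears most frequently (3 times).
Step 3: Mode = 87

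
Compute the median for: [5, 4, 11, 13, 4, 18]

8

Step 1: Sort the data in ascending order: [4, 4, 5, 11, 13, 18]
Step 2: The number of values is n = 6.
Step 3: Since n is even, the median is the average of positions 3 and 4:
  Median = (5 + 11) / 2 = 8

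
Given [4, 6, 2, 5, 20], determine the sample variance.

51.8

Step 1: Compute the mean: (4 + 6 + 2 + 5 + 20) / 5 = 7.4
Step 2: Compute squared deviations from the mean:
  (4 - 7.4)^2 = 11.56
  (6 - 7.4)^2 = 1.96
  (2 - 7.4)^2 = 29.16
  (5 - 7.4)^2 = 5.76
  (20 - 7.4)^2 = 158.76
Step 3: Sum of squared deviations = 207.2
Step 4: Sample variance = 207.2 / 4 = 51.8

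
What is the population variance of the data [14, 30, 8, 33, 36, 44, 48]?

186.2449

Step 1: Compute the mean: (14 + 30 + 8 + 33 + 36 + 44 + 48) / 7 = 30.4286
Step 2: Compute squared deviations from the mean:
  (14 - 30.4286)^2 = 269.898
  (30 - 30.4286)^2 = 0.1837
  (8 - 30.4286)^2 = 503.0408
  (33 - 30.4286)^2 = 6.6122
  (36 - 30.4286)^2 = 31.0408
  (44 - 30.4286)^2 = 184.1837
  (48 - 30.4286)^2 = 308.7551
Step 3: Sum of squared deviations = 1303.7143
Step 4: Population variance = 1303.7143 / 7 = 186.2449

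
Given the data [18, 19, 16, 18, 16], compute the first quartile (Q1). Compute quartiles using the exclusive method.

16

Step 1: Sort the data: [16, 16, 18, 18, 19]
Step 2: n = 5
Step 3: Using the exclusive quartile method:
  Q1 = 16
  Q2 (median) = 18
  Q3 = 18.5
  IQR = Q3 - Q1 = 18.5 - 16 = 2.5
Step 4: Q1 = 16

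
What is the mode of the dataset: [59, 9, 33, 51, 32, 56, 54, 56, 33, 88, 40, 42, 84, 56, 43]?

56

Step 1: Count the frequency of each value:
  9: appears 1 time(s)
  32: appears 1 time(s)
  33: appears 2 time(s)
  40: appears 1 time(s)
  42: appears 1 time(s)
  43: appears 1 time(s)
  51: appears 1 time(s)
  54: appears 1 time(s)
  56: appears 3 time(s)
  59: appears 1 time(s)
  84: appears 1 time(s)
  88: appears 1 time(s)
Step 2: The value 56 appears most frequently (3 times).
Step 3: Mode = 56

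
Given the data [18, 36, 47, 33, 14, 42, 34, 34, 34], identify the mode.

34

Step 1: Count the frequency of each value:
  14: appears 1 time(s)
  18: appears 1 time(s)
  33: appears 1 time(s)
  34: appears 3 time(s)
  36: appears 1 time(s)
  42: appears 1 time(s)
  47: appears 1 time(s)
Step 2: The value 34 appears most frequently (3 times).
Step 3: Mode = 34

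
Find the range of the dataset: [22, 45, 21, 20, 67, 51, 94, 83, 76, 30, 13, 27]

81

Step 1: Identify the maximum value: max = 94
Step 2: Identify the minimum value: min = 13
Step 3: Range = max - min = 94 - 13 = 81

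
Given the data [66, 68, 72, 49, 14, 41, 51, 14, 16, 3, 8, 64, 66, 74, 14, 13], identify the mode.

14

Step 1: Count the frequency of each value:
  3: appears 1 time(s)
  8: appears 1 time(s)
  13: appears 1 time(s)
  14: appears 3 time(s)
  16: appears 1 time(s)
  41: appears 1 time(s)
  49: appears 1 time(s)
  51: appears 1 time(s)
  64: appears 1 time(s)
  66: appears 2 time(s)
  68: appears 1 time(s)
  72: appears 1 time(s)
  74: appears 1 time(s)
Step 2: The value 14 appears most frequently (3 times).
Step 3: Mode = 14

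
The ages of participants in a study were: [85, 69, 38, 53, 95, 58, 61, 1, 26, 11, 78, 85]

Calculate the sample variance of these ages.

923.2727

Step 1: Compute the mean: (85 + 69 + 38 + 53 + 95 + 58 + 61 + 1 + 26 + 11 + 78 + 85) / 12 = 55
Step 2: Compute squared deviations from the mean:
  (85 - 55)^2 = 900
  (69 - 55)^2 = 196
  (38 - 55)^2 = 289
  (53 - 55)^2 = 4
  (95 - 55)^2 = 1600
  (58 - 55)^2 = 9
  (61 - 55)^2 = 36
  (1 - 55)^2 = 2916
  (26 - 55)^2 = 841
  (11 - 55)^2 = 1936
  (78 - 55)^2 = 529
  (85 - 55)^2 = 900
Step 3: Sum of squared deviations = 10156
Step 4: Sample variance = 10156 / 11 = 923.2727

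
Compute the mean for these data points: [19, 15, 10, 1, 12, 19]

12.6667

Step 1: Sum all values: 19 + 15 + 10 + 1 + 12 + 19 = 76
Step 2: Count the number of values: n = 6
Step 3: Mean = sum / n = 76 / 6 = 12.6667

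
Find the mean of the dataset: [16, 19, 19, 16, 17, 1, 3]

13

Step 1: Sum all values: 16 + 19 + 19 + 16 + 17 + 1 + 3 = 91
Step 2: Count the number of values: n = 7
Step 3: Mean = sum / n = 91 / 7 = 13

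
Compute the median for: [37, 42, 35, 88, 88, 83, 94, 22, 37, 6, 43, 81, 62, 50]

46.5

Step 1: Sort the data in ascending order: [6, 22, 35, 37, 37, 42, 43, 50, 62, 81, 83, 88, 88, 94]
Step 2: The number of values is n = 14.
Step 3: Since n is even, the median is the average of positions 7 and 8:
  Median = (43 + 50) / 2 = 46.5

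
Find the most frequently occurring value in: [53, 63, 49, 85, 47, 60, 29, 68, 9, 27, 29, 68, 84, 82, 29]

29

Step 1: Count the frequency of each value:
  9: appears 1 time(s)
  27: appears 1 time(s)
  29: appears 3 time(s)
  47: appears 1 time(s)
  49: appears 1 time(s)
  53: appears 1 time(s)
  60: appears 1 time(s)
  63: appears 1 time(s)
  68: appears 2 time(s)
  82: appears 1 time(s)
  84: appears 1 time(s)
  85: appears 1 time(s)
Step 2: The value 29 appears most frequently (3 times).
Step 3: Mode = 29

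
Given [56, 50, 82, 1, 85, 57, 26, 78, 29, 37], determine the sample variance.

744.9889

Step 1: Compute the mean: (56 + 50 + 82 + 1 + 85 + 57 + 26 + 78 + 29 + 37) / 10 = 50.1
Step 2: Compute squared deviations from the mean:
  (56 - 50.1)^2 = 34.81
  (50 - 50.1)^2 = 0.01
  (82 - 50.1)^2 = 1017.61
  (1 - 50.1)^2 = 2410.81
  (85 - 50.1)^2 = 1218.01
  (57 - 50.1)^2 = 47.61
  (26 - 50.1)^2 = 580.81
  (78 - 50.1)^2 = 778.41
  (29 - 50.1)^2 = 445.21
  (37 - 50.1)^2 = 171.61
Step 3: Sum of squared deviations = 6704.9
Step 4: Sample variance = 6704.9 / 9 = 744.9889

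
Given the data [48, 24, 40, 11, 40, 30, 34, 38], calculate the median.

36

Step 1: Sort the data in ascending order: [11, 24, 30, 34, 38, 40, 40, 48]
Step 2: The number of values is n = 8.
Step 3: Since n is even, the median is the average of positions 4 and 5:
  Median = (34 + 38) / 2 = 36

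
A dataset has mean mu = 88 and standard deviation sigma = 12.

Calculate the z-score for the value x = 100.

1

Step 1: Recall the z-score formula: z = (x - mu) / sigma
Step 2: Substitute values: z = (100 - 88) / 12
Step 3: z = 12 / 12 = 1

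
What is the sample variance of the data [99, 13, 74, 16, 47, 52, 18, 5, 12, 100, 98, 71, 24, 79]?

1289.6484

Step 1: Compute the mean: (99 + 13 + 74 + 16 + 47 + 52 + 18 + 5 + 12 + 100 + 98 + 71 + 24 + 79) / 14 = 50.5714
Step 2: Compute squared deviations from the mean:
  (99 - 50.5714)^2 = 2345.3265
  (13 - 50.5714)^2 = 1411.6122
  (74 - 50.5714)^2 = 548.898
  (16 - 50.5714)^2 = 1195.1837
  (47 - 50.5714)^2 = 12.7551
  (52 - 50.5714)^2 = 2.0408
  (18 - 50.5714)^2 = 1060.898
  (5 - 50.5714)^2 = 2076.7551
  (12 - 50.5714)^2 = 1487.7551
  (100 - 50.5714)^2 = 2443.1837
  (98 - 50.5714)^2 = 2249.4694
  (71 - 50.5714)^2 = 417.3265
  (24 - 50.5714)^2 = 706.0408
  (79 - 50.5714)^2 = 808.1837
Step 3: Sum of squared deviations = 16765.4286
Step 4: Sample variance = 16765.4286 / 13 = 1289.6484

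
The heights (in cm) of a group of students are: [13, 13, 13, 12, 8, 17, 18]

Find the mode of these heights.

13

Step 1: Count the frequency of each value:
  8: appears 1 time(s)
  12: appears 1 time(s)
  13: appears 3 time(s)
  17: appears 1 time(s)
  18: appears 1 time(s)
Step 2: The value 13 appears most frequently (3 times).
Step 3: Mode = 13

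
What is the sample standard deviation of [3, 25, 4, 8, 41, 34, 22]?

15.0206

Step 1: Compute the mean: 19.5714
Step 2: Sum of squared deviations from the mean: 1353.7143
Step 3: Sample variance = 1353.7143 / 6 = 225.619
Step 4: Standard deviation = sqrt(225.619) = 15.0206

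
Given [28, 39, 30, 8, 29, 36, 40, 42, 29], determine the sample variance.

104.6944

Step 1: Compute the mean: (28 + 39 + 30 + 8 + 29 + 36 + 40 + 42 + 29) / 9 = 31.2222
Step 2: Compute squared deviations from the mean:
  (28 - 31.2222)^2 = 10.3827
  (39 - 31.2222)^2 = 60.4938
  (30 - 31.2222)^2 = 1.4938
  (8 - 31.2222)^2 = 539.2716
  (29 - 31.2222)^2 = 4.9383
  (36 - 31.2222)^2 = 22.8272
  (40 - 31.2222)^2 = 77.0494
  (42 - 31.2222)^2 = 116.1605
  (29 - 31.2222)^2 = 4.9383
Step 3: Sum of squared deviations = 837.5556
Step 4: Sample variance = 837.5556 / 8 = 104.6944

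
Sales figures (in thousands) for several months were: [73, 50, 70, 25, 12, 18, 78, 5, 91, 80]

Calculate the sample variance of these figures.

1045.7333

Step 1: Compute the mean: (73 + 50 + 70 + 25 + 12 + 18 + 78 + 5 + 91 + 80) / 10 = 50.2
Step 2: Compute squared deviations from the mean:
  (73 - 50.2)^2 = 519.84
  (50 - 50.2)^2 = 0.04
  (70 - 50.2)^2 = 392.04
  (25 - 50.2)^2 = 635.04
  (12 - 50.2)^2 = 1459.24
  (18 - 50.2)^2 = 1036.84
  (78 - 50.2)^2 = 772.84
  (5 - 50.2)^2 = 2043.04
  (91 - 50.2)^2 = 1664.64
  (80 - 50.2)^2 = 888.04
Step 3: Sum of squared deviations = 9411.6
Step 4: Sample variance = 9411.6 / 9 = 1045.7333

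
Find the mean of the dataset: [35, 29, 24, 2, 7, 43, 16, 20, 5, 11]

19.2

Step 1: Sum all values: 35 + 29 + 24 + 2 + 7 + 43 + 16 + 20 + 5 + 11 = 192
Step 2: Count the number of values: n = 10
Step 3: Mean = sum / n = 192 / 10 = 19.2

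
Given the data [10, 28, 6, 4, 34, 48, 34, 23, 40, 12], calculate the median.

25.5

Step 1: Sort the data in ascending order: [4, 6, 10, 12, 23, 28, 34, 34, 40, 48]
Step 2: The number of values is n = 10.
Step 3: Since n is even, the median is the average of positions 5 and 6:
  Median = (23 + 28) / 2 = 25.5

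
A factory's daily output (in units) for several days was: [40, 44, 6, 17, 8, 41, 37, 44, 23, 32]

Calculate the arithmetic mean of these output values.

29.2

Step 1: Sum all values: 40 + 44 + 6 + 17 + 8 + 41 + 37 + 44 + 23 + 32 = 292
Step 2: Count the number of values: n = 10
Step 3: Mean = sum / n = 292 / 10 = 29.2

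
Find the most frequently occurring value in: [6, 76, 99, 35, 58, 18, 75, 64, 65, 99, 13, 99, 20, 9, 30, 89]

99

Step 1: Count the frequency of each value:
  6: appears 1 time(s)
  9: appears 1 time(s)
  13: appears 1 time(s)
  18: appears 1 time(s)
  20: appears 1 time(s)
  30: appears 1 time(s)
  35: appears 1 time(s)
  58: appears 1 time(s)
  64: appears 1 time(s)
  65: appears 1 time(s)
  75: appears 1 time(s)
  76: appears 1 time(s)
  89: appears 1 time(s)
  99: appears 3 time(s)
Step 2: The value 99 appears most frequently (3 times).
Step 3: Mode = 99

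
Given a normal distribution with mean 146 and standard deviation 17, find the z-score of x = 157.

0.6471

Step 1: Recall the z-score formula: z = (x - mu) / sigma
Step 2: Substitute values: z = (157 - 146) / 17
Step 3: z = 11 / 17 = 0.6471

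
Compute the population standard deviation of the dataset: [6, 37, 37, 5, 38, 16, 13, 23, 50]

15.1731

Step 1: Compute the mean: 25
Step 2: Sum of squared deviations from the mean: 2072
Step 3: Population variance = 2072 / 9 = 230.2222
Step 4: Standard deviation = sqrt(230.2222) = 15.1731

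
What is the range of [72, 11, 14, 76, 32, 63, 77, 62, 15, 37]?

66

Step 1: Identify the maximum value: max = 77
Step 2: Identify the minimum value: min = 11
Step 3: Range = max - min = 77 - 11 = 66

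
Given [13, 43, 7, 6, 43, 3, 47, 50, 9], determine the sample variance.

415.5278

Step 1: Compute the mean: (13 + 43 + 7 + 6 + 43 + 3 + 47 + 50 + 9) / 9 = 24.5556
Step 2: Compute squared deviations from the mean:
  (13 - 24.5556)^2 = 133.5309
  (43 - 24.5556)^2 = 340.1975
  (7 - 24.5556)^2 = 308.1975
  (6 - 24.5556)^2 = 344.3086
  (43 - 24.5556)^2 = 340.1975
  (3 - 24.5556)^2 = 464.642
  (47 - 24.5556)^2 = 503.7531
  (50 - 24.5556)^2 = 647.4198
  (9 - 24.5556)^2 = 241.9753
Step 3: Sum of squared deviations = 3324.2222
Step 4: Sample variance = 3324.2222 / 8 = 415.5278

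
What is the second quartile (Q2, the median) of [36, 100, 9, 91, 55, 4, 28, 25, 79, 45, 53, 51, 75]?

51

Step 1: Sort the data: [4, 9, 25, 28, 36, 45, 51, 53, 55, 75, 79, 91, 100]
Step 2: n = 13
Step 3: Q2 is the median. Since n is odd, it is the middle value at position 7: 51
Step 4: Q2 = 51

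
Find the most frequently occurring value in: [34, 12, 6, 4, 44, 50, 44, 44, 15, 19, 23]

44

Step 1: Count the frequency of each value:
  4: appears 1 time(s)
  6: appears 1 time(s)
  12: appears 1 time(s)
  15: appears 1 time(s)
  19: appears 1 time(s)
  23: appears 1 time(s)
  34: appears 1 time(s)
  44: appears 3 time(s)
  50: appears 1 time(s)
Step 2: The value 44 appears most frequently (3 times).
Step 3: Mode = 44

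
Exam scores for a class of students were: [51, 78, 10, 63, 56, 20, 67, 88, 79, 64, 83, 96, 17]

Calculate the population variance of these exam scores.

723.7751

Step 1: Compute the mean: (51 + 78 + 10 + 63 + 56 + 20 + 67 + 88 + 79 + 64 + 83 + 96 + 17) / 13 = 59.3846
Step 2: Compute squared deviations from the mean:
  (51 - 59.3846)^2 = 70.3018
  (78 - 59.3846)^2 = 346.5325
  (10 - 59.3846)^2 = 2438.8402
  (63 - 59.3846)^2 = 13.071
  (56 - 59.3846)^2 = 11.4556
  (20 - 59.3846)^2 = 1551.1479
  (67 - 59.3846)^2 = 57.9941
  (88 - 59.3846)^2 = 818.8402
  (79 - 59.3846)^2 = 384.7633
  (64 - 59.3846)^2 = 21.3018
  (83 - 59.3846)^2 = 557.6864
  (96 - 59.3846)^2 = 1340.6864
  (17 - 59.3846)^2 = 1796.4556
Step 3: Sum of squared deviations = 9409.0769
Step 4: Population variance = 9409.0769 / 13 = 723.7751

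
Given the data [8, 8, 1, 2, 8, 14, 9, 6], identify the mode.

8

Step 1: Count the frequency of each value:
  1: appears 1 time(s)
  2: appears 1 time(s)
  6: appears 1 time(s)
  8: appears 3 time(s)
  9: appears 1 time(s)
  14: appears 1 time(s)
Step 2: The value 8 appears most frequently (3 times).
Step 3: Mode = 8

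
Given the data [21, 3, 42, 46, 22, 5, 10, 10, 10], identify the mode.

10

Step 1: Count the frequency of each value:
  3: appears 1 time(s)
  5: appears 1 time(s)
  10: appears 3 time(s)
  21: appears 1 time(s)
  22: appears 1 time(s)
  42: appears 1 time(s)
  46: appears 1 time(s)
Step 2: The value 10 appears most frequently (3 times).
Step 3: Mode = 10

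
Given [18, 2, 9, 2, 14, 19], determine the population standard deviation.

6.9202

Step 1: Compute the mean: 10.6667
Step 2: Sum of squared deviations from the mean: 287.3333
Step 3: Population variance = 287.3333 / 6 = 47.8889
Step 4: Standard deviation = sqrt(47.8889) = 6.9202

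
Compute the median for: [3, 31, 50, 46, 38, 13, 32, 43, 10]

32

Step 1: Sort the data in ascending order: [3, 10, 13, 31, 32, 38, 43, 46, 50]
Step 2: The number of values is n = 9.
Step 3: Since n is odd, the median is the middle value at position 5: 32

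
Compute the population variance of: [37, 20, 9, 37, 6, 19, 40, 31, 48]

189.1358

Step 1: Compute the mean: (37 + 20 + 9 + 37 + 6 + 19 + 40 + 31 + 48) / 9 = 27.4444
Step 2: Compute squared deviations from the mean:
  (37 - 27.4444)^2 = 91.3086
  (20 - 27.4444)^2 = 55.4198
  (9 - 27.4444)^2 = 340.1975
  (37 - 27.4444)^2 = 91.3086
  (6 - 27.4444)^2 = 459.8642
  (19 - 27.4444)^2 = 71.3086
  (40 - 27.4444)^2 = 157.642
  (31 - 27.4444)^2 = 12.642
  (48 - 27.4444)^2 = 422.5309
Step 3: Sum of squared deviations = 1702.2222
Step 4: Population variance = 1702.2222 / 9 = 189.1358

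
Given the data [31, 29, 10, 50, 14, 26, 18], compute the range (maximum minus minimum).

40

Step 1: Identify the maximum value: max = 50
Step 2: Identify the minimum value: min = 10
Step 3: Range = max - min = 50 - 10 = 40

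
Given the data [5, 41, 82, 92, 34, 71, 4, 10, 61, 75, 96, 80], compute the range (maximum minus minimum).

92

Step 1: Identify the maximum value: max = 96
Step 2: Identify the minimum value: min = 4
Step 3: Range = max - min = 96 - 4 = 92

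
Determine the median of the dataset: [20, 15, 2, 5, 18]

15

Step 1: Sort the data in ascending order: [2, 5, 15, 18, 20]
Step 2: The number of values is n = 5.
Step 3: Since n is odd, the median is the middle value at position 3: 15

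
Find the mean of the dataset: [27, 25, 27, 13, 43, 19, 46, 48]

31

Step 1: Sum all values: 27 + 25 + 27 + 13 + 43 + 19 + 46 + 48 = 248
Step 2: Count the number of values: n = 8
Step 3: Mean = sum / n = 248 / 8 = 31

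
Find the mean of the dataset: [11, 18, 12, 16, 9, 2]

11.3333

Step 1: Sum all values: 11 + 18 + 12 + 16 + 9 + 2 = 68
Step 2: Count the number of values: n = 6
Step 3: Mean = sum / n = 68 / 6 = 11.3333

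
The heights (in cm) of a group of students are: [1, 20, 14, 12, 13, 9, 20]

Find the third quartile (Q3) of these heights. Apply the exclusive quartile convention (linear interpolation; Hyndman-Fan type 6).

20

Step 1: Sort the data: [1, 9, 12, 13, 14, 20, 20]
Step 2: n = 7
Step 3: Using the exclusive quartile method:
  Q1 = 9
  Q2 (median) = 13
  Q3 = 20
  IQR = Q3 - Q1 = 20 - 9 = 11
Step 4: Q3 = 20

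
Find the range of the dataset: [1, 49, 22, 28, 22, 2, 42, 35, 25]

48

Step 1: Identify the maximum value: max = 49
Step 2: Identify the minimum value: min = 1
Step 3: Range = max - min = 49 - 1 = 48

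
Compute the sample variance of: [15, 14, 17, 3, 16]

32.5

Step 1: Compute the mean: (15 + 14 + 17 + 3 + 16) / 5 = 13
Step 2: Compute squared deviations from the mean:
  (15 - 13)^2 = 4
  (14 - 13)^2 = 1
  (17 - 13)^2 = 16
  (3 - 13)^2 = 100
  (16 - 13)^2 = 9
Step 3: Sum of squared deviations = 130
Step 4: Sample variance = 130 / 4 = 32.5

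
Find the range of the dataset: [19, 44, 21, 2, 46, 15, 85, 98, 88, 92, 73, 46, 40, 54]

96

Step 1: Identify the maximum value: max = 98
Step 2: Identify the minimum value: min = 2
Step 3: Range = max - min = 98 - 2 = 96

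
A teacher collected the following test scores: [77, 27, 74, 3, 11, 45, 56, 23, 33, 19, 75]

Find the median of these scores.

33

Step 1: Sort the data in ascending order: [3, 11, 19, 23, 27, 33, 45, 56, 74, 75, 77]
Step 2: The number of values is n = 11.
Step 3: Since n is odd, the median is the middle value at position 6: 33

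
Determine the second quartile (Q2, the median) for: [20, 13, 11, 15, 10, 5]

12

Step 1: Sort the data: [5, 10, 11, 13, 15, 20]
Step 2: n = 6
Step 3: Q2 is the median. Since n is even, it is the average of the values at positions 3 and 4:
  Q2 = (11 + 13) / 2 = 12
Step 4: Q2 = 12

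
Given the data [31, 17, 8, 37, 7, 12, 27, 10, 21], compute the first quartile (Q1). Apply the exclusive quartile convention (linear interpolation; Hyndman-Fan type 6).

9

Step 1: Sort the data: [7, 8, 10, 12, 17, 21, 27, 31, 37]
Step 2: n = 9
Step 3: Using the exclusive quartile method:
  Q1 = 9
  Q2 (median) = 17
  Q3 = 29
  IQR = Q3 - Q1 = 29 - 9 = 20
Step 4: Q1 = 9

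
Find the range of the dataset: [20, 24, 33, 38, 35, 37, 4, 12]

34

Step 1: Identify the maximum value: max = 38
Step 2: Identify the minimum value: min = 4
Step 3: Range = max - min = 38 - 4 = 34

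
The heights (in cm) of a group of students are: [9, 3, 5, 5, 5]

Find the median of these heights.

5

Step 1: Sort the data in ascending order: [3, 5, 5, 5, 9]
Step 2: The number of values is n = 5.
Step 3: Since n is odd, the median is the middle value at position 3: 5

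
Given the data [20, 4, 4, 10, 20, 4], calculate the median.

7

Step 1: Sort the data in ascending order: [4, 4, 4, 10, 20, 20]
Step 2: The number of values is n = 6.
Step 3: Since n is even, the median is the average of positions 3 and 4:
  Median = (4 + 10) / 2 = 7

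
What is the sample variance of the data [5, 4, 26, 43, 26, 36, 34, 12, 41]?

224.1944

Step 1: Compute the mean: (5 + 4 + 26 + 43 + 26 + 36 + 34 + 12 + 41) / 9 = 25.2222
Step 2: Compute squared deviations from the mean:
  (5 - 25.2222)^2 = 408.9383
  (4 - 25.2222)^2 = 450.3827
  (26 - 25.2222)^2 = 0.6049
  (43 - 25.2222)^2 = 316.0494
  (26 - 25.2222)^2 = 0.6049
  (36 - 25.2222)^2 = 116.1605
  (34 - 25.2222)^2 = 77.0494
  (12 - 25.2222)^2 = 174.8272
  (41 - 25.2222)^2 = 248.9383
Step 3: Sum of squared deviations = 1793.5556
Step 4: Sample variance = 1793.5556 / 8 = 224.1944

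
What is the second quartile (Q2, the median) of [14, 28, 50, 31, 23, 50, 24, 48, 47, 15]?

29.5

Step 1: Sort the data: [14, 15, 23, 24, 28, 31, 47, 48, 50, 50]
Step 2: n = 10
Step 3: Q2 is the median. Since n is even, it is the average of the values at positions 5 and 6:
  Q2 = (28 + 31) / 2 = 29.5
Step 4: Q2 = 29.5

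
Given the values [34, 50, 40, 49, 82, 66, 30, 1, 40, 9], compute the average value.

40.1

Step 1: Sum all values: 34 + 50 + 40 + 49 + 82 + 66 + 30 + 1 + 40 + 9 = 401
Step 2: Count the number of values: n = 10
Step 3: Mean = sum / n = 401 / 10 = 40.1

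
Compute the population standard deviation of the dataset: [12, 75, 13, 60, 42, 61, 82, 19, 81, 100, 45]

28.6809

Step 1: Compute the mean: 53.6364
Step 2: Sum of squared deviations from the mean: 9048.5455
Step 3: Population variance = 9048.5455 / 11 = 822.595
Step 4: Standard deviation = sqrt(822.595) = 28.6809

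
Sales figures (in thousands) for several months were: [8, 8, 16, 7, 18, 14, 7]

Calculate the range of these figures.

11

Step 1: Identify the maximum value: max = 18
Step 2: Identify the minimum value: min = 7
Step 3: Range = max - min = 18 - 7 = 11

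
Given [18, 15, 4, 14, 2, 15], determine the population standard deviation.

6.0461

Step 1: Compute the mean: 11.3333
Step 2: Sum of squared deviations from the mean: 219.3333
Step 3: Population variance = 219.3333 / 6 = 36.5556
Step 4: Standard deviation = sqrt(36.5556) = 6.0461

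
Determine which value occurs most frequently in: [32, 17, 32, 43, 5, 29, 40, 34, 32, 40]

32

Step 1: Count the frequency of each value:
  5: appears 1 time(s)
  17: appears 1 time(s)
  29: appears 1 time(s)
  32: appears 3 time(s)
  34: appears 1 time(s)
  40: appears 2 time(s)
  43: appears 1 time(s)
Step 2: The value 32 appears most frequently (3 times).
Step 3: Mode = 32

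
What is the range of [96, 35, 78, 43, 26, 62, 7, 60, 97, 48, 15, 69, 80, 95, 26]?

90

Step 1: Identify the maximum value: max = 97
Step 2: Identify the minimum value: min = 7
Step 3: Range = max - min = 97 - 7 = 90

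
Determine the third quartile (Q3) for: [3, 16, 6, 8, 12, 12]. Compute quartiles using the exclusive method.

13

Step 1: Sort the data: [3, 6, 8, 12, 12, 16]
Step 2: n = 6
Step 3: Using the exclusive quartile method:
  Q1 = 5.25
  Q2 (median) = 10
  Q3 = 13
  IQR = Q3 - Q1 = 13 - 5.25 = 7.75
Step 4: Q3 = 13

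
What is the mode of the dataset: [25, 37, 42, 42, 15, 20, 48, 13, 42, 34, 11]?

42

Step 1: Count the frequency of each value:
  11: appears 1 time(s)
  13: appears 1 time(s)
  15: appears 1 time(s)
  20: appears 1 time(s)
  25: appears 1 time(s)
  34: appears 1 time(s)
  37: appears 1 time(s)
  42: appears 3 time(s)
  48: appears 1 time(s)
Step 2: The value 42 appears most frequently (3 times).
Step 3: Mode = 42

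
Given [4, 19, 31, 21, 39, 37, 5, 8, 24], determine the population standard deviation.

12.5028

Step 1: Compute the mean: 20.8889
Step 2: Sum of squared deviations from the mean: 1406.8889
Step 3: Population variance = 1406.8889 / 9 = 156.321
Step 4: Standard deviation = sqrt(156.321) = 12.5028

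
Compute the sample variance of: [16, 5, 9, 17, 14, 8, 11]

19.619

Step 1: Compute the mean: (16 + 5 + 9 + 17 + 14 + 8 + 11) / 7 = 11.4286
Step 2: Compute squared deviations from the mean:
  (16 - 11.4286)^2 = 20.898
  (5 - 11.4286)^2 = 41.3265
  (9 - 11.4286)^2 = 5.898
  (17 - 11.4286)^2 = 31.0408
  (14 - 11.4286)^2 = 6.6122
  (8 - 11.4286)^2 = 11.7551
  (11 - 11.4286)^2 = 0.1837
Step 3: Sum of squared deviations = 117.7143
Step 4: Sample variance = 117.7143 / 6 = 19.619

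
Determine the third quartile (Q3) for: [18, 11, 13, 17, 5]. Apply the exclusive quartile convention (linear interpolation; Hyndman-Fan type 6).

17.5

Step 1: Sort the data: [5, 11, 13, 17, 18]
Step 2: n = 5
Step 3: Using the exclusive quartile method:
  Q1 = 8
  Q2 (median) = 13
  Q3 = 17.5
  IQR = Q3 - Q1 = 17.5 - 8 = 9.5
Step 4: Q3 = 17.5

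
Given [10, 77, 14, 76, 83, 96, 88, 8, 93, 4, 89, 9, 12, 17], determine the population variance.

1455.2041

Step 1: Compute the mean: (10 + 77 + 14 + 76 + 83 + 96 + 88 + 8 + 93 + 4 + 89 + 9 + 12 + 17) / 14 = 48.2857
Step 2: Compute squared deviations from the mean:
  (10 - 48.2857)^2 = 1465.7959
  (77 - 48.2857)^2 = 824.5102
  (14 - 48.2857)^2 = 1175.5102
  (76 - 48.2857)^2 = 768.0816
  (83 - 48.2857)^2 = 1205.0816
  (96 - 48.2857)^2 = 2276.6531
  (88 - 48.2857)^2 = 1577.2245
  (8 - 48.2857)^2 = 1622.9388
  (93 - 48.2857)^2 = 1999.3673
  (4 - 48.2857)^2 = 1961.2245
  (89 - 48.2857)^2 = 1657.6531
  (9 - 48.2857)^2 = 1543.3673
  (12 - 48.2857)^2 = 1316.6531
  (17 - 48.2857)^2 = 978.7959
Step 3: Sum of squared deviations = 20372.8571
Step 4: Population variance = 20372.8571 / 14 = 1455.2041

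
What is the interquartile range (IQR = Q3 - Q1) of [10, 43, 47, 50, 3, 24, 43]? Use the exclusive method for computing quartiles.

37

Step 1: Sort the data: [3, 10, 24, 43, 43, 47, 50]
Step 2: n = 7
Step 3: Using the exclusive quartile method:
  Q1 = 10
  Q2 (median) = 43
  Q3 = 47
  IQR = Q3 - Q1 = 47 - 10 = 37
Step 4: IQR = 37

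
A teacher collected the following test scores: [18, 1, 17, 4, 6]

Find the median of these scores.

6

Step 1: Sort the data in ascending order: [1, 4, 6, 17, 18]
Step 2: The number of values is n = 5.
Step 3: Since n is odd, the median is the middle value at position 3: 6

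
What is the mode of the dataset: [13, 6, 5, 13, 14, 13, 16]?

13

Step 1: Count the frequency of each value:
  5: appears 1 time(s)
  6: appears 1 time(s)
  13: appears 3 time(s)
  14: appears 1 time(s)
  16: appears 1 time(s)
Step 2: The value 13 appears most frequently (3 times).
Step 3: Mode = 13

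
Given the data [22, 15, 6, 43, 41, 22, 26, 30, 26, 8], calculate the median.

24

Step 1: Sort the data in ascending order: [6, 8, 15, 22, 22, 26, 26, 30, 41, 43]
Step 2: The number of values is n = 10.
Step 3: Since n is even, the median is the average of positions 5 and 6:
  Median = (22 + 26) / 2 = 24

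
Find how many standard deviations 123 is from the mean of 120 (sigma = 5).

0.6

Step 1: Recall the z-score formula: z = (x - mu) / sigma
Step 2: Substitute values: z = (123 - 120) / 5
Step 3: z = 3 / 5 = 0.6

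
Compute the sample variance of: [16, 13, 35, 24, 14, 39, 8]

139.2381

Step 1: Compute the mean: (16 + 13 + 35 + 24 + 14 + 39 + 8) / 7 = 21.2857
Step 2: Compute squared deviations from the mean:
  (16 - 21.2857)^2 = 27.9388
  (13 - 21.2857)^2 = 68.6531
  (35 - 21.2857)^2 = 188.0816
  (24 - 21.2857)^2 = 7.3673
  (14 - 21.2857)^2 = 53.0816
  (39 - 21.2857)^2 = 313.7959
  (8 - 21.2857)^2 = 176.5102
Step 3: Sum of squared deviations = 835.4286
Step 4: Sample variance = 835.4286 / 6 = 139.2381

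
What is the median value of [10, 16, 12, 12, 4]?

12

Step 1: Sort the data in ascending order: [4, 10, 12, 12, 16]
Step 2: The number of values is n = 5.
Step 3: Since n is odd, the median is the middle value at position 3: 12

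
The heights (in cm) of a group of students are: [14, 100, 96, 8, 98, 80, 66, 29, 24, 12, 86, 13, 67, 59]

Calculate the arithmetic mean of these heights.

53.7143

Step 1: Sum all values: 14 + 100 + 96 + 8 + 98 + 80 + 66 + 29 + 24 + 12 + 86 + 13 + 67 + 59 = 752
Step 2: Count the number of values: n = 14
Step 3: Mean = sum / n = 752 / 14 = 53.7143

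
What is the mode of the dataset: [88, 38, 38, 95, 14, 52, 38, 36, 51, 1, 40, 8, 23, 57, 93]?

38

Step 1: Count the frequency of each value:
  1: appears 1 time(s)
  8: appears 1 time(s)
  14: appears 1 time(s)
  23: appears 1 time(s)
  36: appears 1 time(s)
  38: appears 3 time(s)
  40: appears 1 time(s)
  51: appears 1 time(s)
  52: appears 1 time(s)
  57: appears 1 time(s)
  88: appears 1 time(s)
  93: appears 1 time(s)
  95: appears 1 time(s)
Step 2: The value 38 appears most frequently (3 times).
Step 3: Mode = 38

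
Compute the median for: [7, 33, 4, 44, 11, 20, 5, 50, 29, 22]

21

Step 1: Sort the data in ascending order: [4, 5, 7, 11, 20, 22, 29, 33, 44, 50]
Step 2: The number of values is n = 10.
Step 3: Since n is even, the median is the average of positions 5 and 6:
  Median = (20 + 22) / 2 = 21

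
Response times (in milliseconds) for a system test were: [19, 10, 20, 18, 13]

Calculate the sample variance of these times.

18.5

Step 1: Compute the mean: (19 + 10 + 20 + 18 + 13) / 5 = 16
Step 2: Compute squared deviations from the mean:
  (19 - 16)^2 = 9
  (10 - 16)^2 = 36
  (20 - 16)^2 = 16
  (18 - 16)^2 = 4
  (13 - 16)^2 = 9
Step 3: Sum of squared deviations = 74
Step 4: Sample variance = 74 / 4 = 18.5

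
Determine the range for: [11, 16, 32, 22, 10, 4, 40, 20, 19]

36

Step 1: Identify the maximum value: max = 40
Step 2: Identify the minimum value: min = 4
Step 3: Range = max - min = 40 - 4 = 36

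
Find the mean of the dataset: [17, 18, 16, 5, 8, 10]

12.3333

Step 1: Sum all values: 17 + 18 + 16 + 5 + 8 + 10 = 74
Step 2: Count the number of values: n = 6
Step 3: Mean = sum / n = 74 / 6 = 12.3333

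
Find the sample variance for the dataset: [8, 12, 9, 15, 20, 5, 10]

24.5714

Step 1: Compute the mean: (8 + 12 + 9 + 15 + 20 + 5 + 10) / 7 = 11.2857
Step 2: Compute squared deviations from the mean:
  (8 - 11.2857)^2 = 10.7959
  (12 - 11.2857)^2 = 0.5102
  (9 - 11.2857)^2 = 5.2245
  (15 - 11.2857)^2 = 13.7959
  (20 - 11.2857)^2 = 75.9388
  (5 - 11.2857)^2 = 39.5102
  (10 - 11.2857)^2 = 1.6531
Step 3: Sum of squared deviations = 147.4286
Step 4: Sample variance = 147.4286 / 6 = 24.5714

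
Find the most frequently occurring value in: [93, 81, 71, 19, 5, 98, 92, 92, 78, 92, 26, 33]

92

Step 1: Count the frequency of each value:
  5: appears 1 time(s)
  19: appears 1 time(s)
  26: appears 1 time(s)
  33: appears 1 time(s)
  71: appears 1 time(s)
  78: appears 1 time(s)
  81: appears 1 time(s)
  92: appears 3 time(s)
  93: appears 1 time(s)
  98: appears 1 time(s)
Step 2: The value 92 appears most frequently (3 times).
Step 3: Mode = 92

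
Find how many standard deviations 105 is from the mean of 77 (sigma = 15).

1.8667

Step 1: Recall the z-score formula: z = (x - mu) / sigma
Step 2: Substitute values: z = (105 - 77) / 15
Step 3: z = 28 / 15 = 1.8667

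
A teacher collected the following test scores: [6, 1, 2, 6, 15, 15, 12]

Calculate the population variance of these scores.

29.551

Step 1: Compute the mean: (6 + 1 + 2 + 6 + 15 + 15 + 12) / 7 = 8.1429
Step 2: Compute squared deviations from the mean:
  (6 - 8.1429)^2 = 4.5918
  (1 - 8.1429)^2 = 51.0204
  (2 - 8.1429)^2 = 37.7347
  (6 - 8.1429)^2 = 4.5918
  (15 - 8.1429)^2 = 47.0204
  (15 - 8.1429)^2 = 47.0204
  (12 - 8.1429)^2 = 14.8776
Step 3: Sum of squared deviations = 206.8571
Step 4: Population variance = 206.8571 / 7 = 29.551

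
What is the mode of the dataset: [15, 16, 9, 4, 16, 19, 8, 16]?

16

Step 1: Count the frequency of each value:
  4: appears 1 time(s)
  8: appears 1 time(s)
  9: appears 1 time(s)
  15: appears 1 time(s)
  16: appears 3 time(s)
  19: appears 1 time(s)
Step 2: The value 16 appears most frequently (3 times).
Step 3: Mode = 16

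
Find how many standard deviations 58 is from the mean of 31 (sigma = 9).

3

Step 1: Recall the z-score formula: z = (x - mu) / sigma
Step 2: Substitute values: z = (58 - 31) / 9
Step 3: z = 27 / 9 = 3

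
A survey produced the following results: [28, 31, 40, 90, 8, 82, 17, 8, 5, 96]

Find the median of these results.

29.5

Step 1: Sort the data in ascending order: [5, 8, 8, 17, 28, 31, 40, 82, 90, 96]
Step 2: The number of values is n = 10.
Step 3: Since n is even, the median is the average of positions 5 and 6:
  Median = (28 + 31) / 2 = 29.5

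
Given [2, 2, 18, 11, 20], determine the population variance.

58.24

Step 1: Compute the mean: (2 + 2 + 18 + 11 + 20) / 5 = 10.6
Step 2: Compute squared deviations from the mean:
  (2 - 10.6)^2 = 73.96
  (2 - 10.6)^2 = 73.96
  (18 - 10.6)^2 = 54.76
  (11 - 10.6)^2 = 0.16
  (20 - 10.6)^2 = 88.36
Step 3: Sum of squared deviations = 291.2
Step 4: Population variance = 291.2 / 5 = 58.24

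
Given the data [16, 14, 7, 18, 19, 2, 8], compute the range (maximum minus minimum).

17

Step 1: Identify the maximum value: max = 19
Step 2: Identify the minimum value: min = 2
Step 3: Range = max - min = 19 - 2 = 17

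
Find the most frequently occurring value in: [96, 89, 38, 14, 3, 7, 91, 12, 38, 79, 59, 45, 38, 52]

38

Step 1: Count the frequency of each value:
  3: appears 1 time(s)
  7: appears 1 time(s)
  12: appears 1 time(s)
  14: appears 1 time(s)
  38: appears 3 time(s)
  45: appears 1 time(s)
  52: appears 1 time(s)
  59: appears 1 time(s)
  79: appears 1 time(s)
  89: appears 1 time(s)
  91: appears 1 time(s)
  96: appears 1 time(s)
Step 2: The value 38 appears most frequently (3 times).
Step 3: Mode = 38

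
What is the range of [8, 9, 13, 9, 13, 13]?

5

Step 1: Identify the maximum value: max = 13
Step 2: Identify the minimum value: min = 8
Step 3: Range = max - min = 13 - 8 = 5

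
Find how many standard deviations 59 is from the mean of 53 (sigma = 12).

0.5

Step 1: Recall the z-score formula: z = (x - mu) / sigma
Step 2: Substitute values: z = (59 - 53) / 12
Step 3: z = 6 / 12 = 0.5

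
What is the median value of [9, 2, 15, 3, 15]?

9

Step 1: Sort the data in ascending order: [2, 3, 9, 15, 15]
Step 2: The number of values is n = 5.
Step 3: Since n is odd, the median is the middle value at position 3: 9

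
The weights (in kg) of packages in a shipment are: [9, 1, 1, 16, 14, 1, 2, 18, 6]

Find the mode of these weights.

1

Step 1: Count the frequency of each value:
  1: appears 3 time(s)
  2: appears 1 time(s)
  6: appears 1 time(s)
  9: appears 1 time(s)
  14: appears 1 time(s)
  16: appears 1 time(s)
  18: appears 1 time(s)
Step 2: The value 1 appears most frequently (3 times).
Step 3: Mode = 1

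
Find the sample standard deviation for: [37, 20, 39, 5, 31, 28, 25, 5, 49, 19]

14.2033

Step 1: Compute the mean: 25.8
Step 2: Sum of squared deviations from the mean: 1815.6
Step 3: Sample variance = 1815.6 / 9 = 201.7333
Step 4: Standard deviation = sqrt(201.7333) = 14.2033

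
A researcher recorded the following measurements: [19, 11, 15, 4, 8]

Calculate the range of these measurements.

15

Step 1: Identify the maximum value: max = 19
Step 2: Identify the minimum value: min = 4
Step 3: Range = max - min = 19 - 4 = 15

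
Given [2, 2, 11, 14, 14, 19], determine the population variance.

40.2222

Step 1: Compute the mean: (2 + 2 + 11 + 14 + 14 + 19) / 6 = 10.3333
Step 2: Compute squared deviations from the mean:
  (2 - 10.3333)^2 = 69.4444
  (2 - 10.3333)^2 = 69.4444
  (11 - 10.3333)^2 = 0.4444
  (14 - 10.3333)^2 = 13.4444
  (14 - 10.3333)^2 = 13.4444
  (19 - 10.3333)^2 = 75.1111
Step 3: Sum of squared deviations = 241.3333
Step 4: Population variance = 241.3333 / 6 = 40.2222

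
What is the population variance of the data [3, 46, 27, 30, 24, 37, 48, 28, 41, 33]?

150.81

Step 1: Compute the mean: (3 + 46 + 27 + 30 + 24 + 37 + 48 + 28 + 41 + 33) / 10 = 31.7
Step 2: Compute squared deviations from the mean:
  (3 - 31.7)^2 = 823.69
  (46 - 31.7)^2 = 204.49
  (27 - 31.7)^2 = 22.09
  (30 - 31.7)^2 = 2.89
  (24 - 31.7)^2 = 59.29
  (37 - 31.7)^2 = 28.09
  (48 - 31.7)^2 = 265.69
  (28 - 31.7)^2 = 13.69
  (41 - 31.7)^2 = 86.49
  (33 - 31.7)^2 = 1.69
Step 3: Sum of squared deviations = 1508.1
Step 4: Population variance = 1508.1 / 10 = 150.81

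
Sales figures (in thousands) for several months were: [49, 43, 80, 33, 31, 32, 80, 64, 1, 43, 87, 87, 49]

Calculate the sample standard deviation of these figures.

26.0517

Step 1: Compute the mean: 52.2308
Step 2: Sum of squared deviations from the mean: 8144.3077
Step 3: Sample variance = 8144.3077 / 12 = 678.6923
Step 4: Standard deviation = sqrt(678.6923) = 26.0517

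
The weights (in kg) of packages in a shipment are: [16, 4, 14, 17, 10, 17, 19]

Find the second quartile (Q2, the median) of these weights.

16

Step 1: Sort the data: [4, 10, 14, 16, 17, 17, 19]
Step 2: n = 7
Step 3: Q2 is the median. Since n is odd, it is the middle value at position 4: 16
Step 4: Q2 = 16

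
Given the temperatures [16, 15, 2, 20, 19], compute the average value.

14.4

Step 1: Sum all values: 16 + 15 + 2 + 20 + 19 = 72
Step 2: Count the number of values: n = 5
Step 3: Mean = sum / n = 72 / 5 = 14.4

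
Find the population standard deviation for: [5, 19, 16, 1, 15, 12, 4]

6.4079

Step 1: Compute the mean: 10.2857
Step 2: Sum of squared deviations from the mean: 287.4286
Step 3: Population variance = 287.4286 / 7 = 41.0612
Step 4: Standard deviation = sqrt(41.0612) = 6.4079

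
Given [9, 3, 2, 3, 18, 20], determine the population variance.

53.8056

Step 1: Compute the mean: (9 + 3 + 2 + 3 + 18 + 20) / 6 = 9.1667
Step 2: Compute squared deviations from the mean:
  (9 - 9.1667)^2 = 0.0278
  (3 - 9.1667)^2 = 38.0278
  (2 - 9.1667)^2 = 51.3611
  (3 - 9.1667)^2 = 38.0278
  (18 - 9.1667)^2 = 78.0278
  (20 - 9.1667)^2 = 117.3611
Step 3: Sum of squared deviations = 322.8333
Step 4: Population variance = 322.8333 / 6 = 53.8056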